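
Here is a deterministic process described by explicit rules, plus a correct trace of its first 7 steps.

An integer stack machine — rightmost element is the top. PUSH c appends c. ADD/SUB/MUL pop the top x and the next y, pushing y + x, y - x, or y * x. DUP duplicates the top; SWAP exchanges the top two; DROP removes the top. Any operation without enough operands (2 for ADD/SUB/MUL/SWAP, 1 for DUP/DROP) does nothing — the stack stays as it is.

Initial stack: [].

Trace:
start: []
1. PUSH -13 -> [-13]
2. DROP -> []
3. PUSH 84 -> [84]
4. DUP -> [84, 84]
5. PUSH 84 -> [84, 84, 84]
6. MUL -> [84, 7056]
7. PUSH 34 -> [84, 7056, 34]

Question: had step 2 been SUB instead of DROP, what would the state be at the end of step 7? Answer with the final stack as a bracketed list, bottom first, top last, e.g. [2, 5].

[-13, 84, 7056, 34]

(re-executing from step 2 with the substitution; state before step 2: [-13])
2. SUB -> [-13]
3. PUSH 84 -> [-13, 84]
4. DUP -> [-13, 84, 84]
5. PUSH 84 -> [-13, 84, 84, 84]
6. MUL -> [-13, 84, 7056]
7. PUSH 34 -> [-13, 84, 7056, 34]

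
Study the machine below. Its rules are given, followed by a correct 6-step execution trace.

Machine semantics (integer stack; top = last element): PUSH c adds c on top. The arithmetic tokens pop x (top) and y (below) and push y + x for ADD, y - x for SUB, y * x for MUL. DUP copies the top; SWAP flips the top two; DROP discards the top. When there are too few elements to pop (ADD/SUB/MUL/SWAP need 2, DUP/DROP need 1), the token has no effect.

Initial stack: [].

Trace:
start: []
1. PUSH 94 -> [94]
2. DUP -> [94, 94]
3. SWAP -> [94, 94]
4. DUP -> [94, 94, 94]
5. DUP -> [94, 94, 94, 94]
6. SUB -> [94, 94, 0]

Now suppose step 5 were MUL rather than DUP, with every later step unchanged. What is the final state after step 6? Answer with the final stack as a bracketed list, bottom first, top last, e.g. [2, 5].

[-8742]

(re-executing from step 5 with the substitution; state before step 5: [94, 94, 94])
5. MUL -> [94, 8836]
6. SUB -> [-8742]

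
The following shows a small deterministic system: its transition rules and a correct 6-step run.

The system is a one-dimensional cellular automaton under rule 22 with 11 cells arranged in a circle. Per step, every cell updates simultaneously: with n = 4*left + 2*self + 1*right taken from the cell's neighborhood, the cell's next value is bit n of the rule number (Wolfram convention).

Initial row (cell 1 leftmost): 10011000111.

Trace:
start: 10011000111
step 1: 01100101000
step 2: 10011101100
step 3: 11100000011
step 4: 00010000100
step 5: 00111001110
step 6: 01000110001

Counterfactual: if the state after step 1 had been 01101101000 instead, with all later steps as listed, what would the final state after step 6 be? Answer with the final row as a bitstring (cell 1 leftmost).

state after step 1 := 01101101000
step 2: 10000001100
step 3: 11000010011
step 4: 00100111100
step 5: 01111000010
step 6: 10000100111

10000100111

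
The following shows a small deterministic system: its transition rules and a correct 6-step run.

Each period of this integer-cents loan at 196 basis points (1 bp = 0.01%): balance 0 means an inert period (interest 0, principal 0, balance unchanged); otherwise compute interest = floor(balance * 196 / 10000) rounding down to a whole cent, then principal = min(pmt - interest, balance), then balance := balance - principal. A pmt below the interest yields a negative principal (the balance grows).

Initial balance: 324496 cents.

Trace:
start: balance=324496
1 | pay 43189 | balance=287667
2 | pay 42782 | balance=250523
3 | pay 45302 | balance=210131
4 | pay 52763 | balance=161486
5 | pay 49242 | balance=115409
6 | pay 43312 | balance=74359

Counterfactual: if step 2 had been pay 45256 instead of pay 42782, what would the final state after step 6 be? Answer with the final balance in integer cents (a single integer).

(re-executing from step 2 with the substitution; state before step 2: balance=287667)
2 | pay 45256 | balance=248049
3 | pay 45302 | balance=207608
4 | pay 52763 | balance=158914
5 | pay 49242 | balance=112786
6 | pay 43312 | balance=71684

71684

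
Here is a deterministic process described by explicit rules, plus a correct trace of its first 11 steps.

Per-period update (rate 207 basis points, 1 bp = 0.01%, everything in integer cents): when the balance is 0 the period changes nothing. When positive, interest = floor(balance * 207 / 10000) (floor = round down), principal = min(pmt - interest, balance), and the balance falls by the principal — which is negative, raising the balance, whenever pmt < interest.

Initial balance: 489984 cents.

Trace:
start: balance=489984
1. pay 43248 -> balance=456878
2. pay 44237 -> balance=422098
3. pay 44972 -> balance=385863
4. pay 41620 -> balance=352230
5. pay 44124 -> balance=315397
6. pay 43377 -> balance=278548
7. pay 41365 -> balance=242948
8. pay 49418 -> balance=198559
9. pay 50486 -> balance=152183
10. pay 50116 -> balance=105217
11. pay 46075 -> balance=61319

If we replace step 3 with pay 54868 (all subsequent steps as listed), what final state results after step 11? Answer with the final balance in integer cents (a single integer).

49661

(re-executing from step 3 with the substitution; state before step 3: balance=422098)
3. pay 54868 -> balance=375967
4. pay 41620 -> balance=342129
5. pay 44124 -> balance=305087
6. pay 43377 -> balance=268025
7. pay 41365 -> balance=232208
8. pay 49418 -> balance=187596
9. pay 50486 -> balance=140993
10. pay 50116 -> balance=93795
11. pay 46075 -> balance=49661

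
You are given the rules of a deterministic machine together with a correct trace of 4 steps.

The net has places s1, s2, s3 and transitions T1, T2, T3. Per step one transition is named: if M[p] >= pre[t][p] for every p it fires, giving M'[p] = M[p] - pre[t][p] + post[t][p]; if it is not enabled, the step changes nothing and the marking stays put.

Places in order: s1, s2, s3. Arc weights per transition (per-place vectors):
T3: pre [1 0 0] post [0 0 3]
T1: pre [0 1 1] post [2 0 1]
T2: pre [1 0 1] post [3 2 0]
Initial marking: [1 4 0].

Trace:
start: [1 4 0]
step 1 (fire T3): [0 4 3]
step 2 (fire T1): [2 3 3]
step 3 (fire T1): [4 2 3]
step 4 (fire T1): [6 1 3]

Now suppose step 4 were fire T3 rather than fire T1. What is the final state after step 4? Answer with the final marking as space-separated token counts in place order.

(re-executing from step 4 with the substitution; state before step 4: [4 2 3])
step 4 (fire T3): [3 2 6]

3 2 6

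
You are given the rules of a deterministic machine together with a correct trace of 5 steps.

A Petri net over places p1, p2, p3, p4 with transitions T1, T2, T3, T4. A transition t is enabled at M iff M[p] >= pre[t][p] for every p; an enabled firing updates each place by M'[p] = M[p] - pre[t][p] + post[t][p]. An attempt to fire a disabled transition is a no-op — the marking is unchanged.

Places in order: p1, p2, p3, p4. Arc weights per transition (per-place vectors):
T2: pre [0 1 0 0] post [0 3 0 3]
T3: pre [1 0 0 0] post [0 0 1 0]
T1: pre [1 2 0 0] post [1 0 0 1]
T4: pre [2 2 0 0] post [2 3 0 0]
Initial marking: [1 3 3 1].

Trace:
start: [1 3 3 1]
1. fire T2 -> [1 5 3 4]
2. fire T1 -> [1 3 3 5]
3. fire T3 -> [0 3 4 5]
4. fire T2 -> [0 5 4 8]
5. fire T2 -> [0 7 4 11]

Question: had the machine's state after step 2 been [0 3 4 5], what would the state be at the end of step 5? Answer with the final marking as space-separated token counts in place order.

state after step 2 := [0 3 4 5]
3. fire T3 -> [0 3 4 5]
4. fire T2 -> [0 5 4 8]
5. fire T2 -> [0 7 4 11]

0 7 4 11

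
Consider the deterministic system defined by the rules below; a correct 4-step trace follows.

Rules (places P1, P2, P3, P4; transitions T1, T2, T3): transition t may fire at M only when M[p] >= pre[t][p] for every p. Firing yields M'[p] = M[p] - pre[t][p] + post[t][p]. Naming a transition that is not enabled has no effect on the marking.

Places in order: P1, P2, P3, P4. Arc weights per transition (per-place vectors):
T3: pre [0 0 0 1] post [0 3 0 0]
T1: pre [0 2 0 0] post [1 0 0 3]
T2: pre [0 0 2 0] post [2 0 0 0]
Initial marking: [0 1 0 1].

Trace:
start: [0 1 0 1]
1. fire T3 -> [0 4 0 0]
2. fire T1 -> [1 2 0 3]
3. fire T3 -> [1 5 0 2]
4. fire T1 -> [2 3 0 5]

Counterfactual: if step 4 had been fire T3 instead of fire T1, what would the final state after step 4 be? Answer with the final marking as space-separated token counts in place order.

1 8 0 1

(re-executing from step 4 with the substitution; state before step 4: [1 5 0 2])
4. fire T3 -> [1 8 0 1]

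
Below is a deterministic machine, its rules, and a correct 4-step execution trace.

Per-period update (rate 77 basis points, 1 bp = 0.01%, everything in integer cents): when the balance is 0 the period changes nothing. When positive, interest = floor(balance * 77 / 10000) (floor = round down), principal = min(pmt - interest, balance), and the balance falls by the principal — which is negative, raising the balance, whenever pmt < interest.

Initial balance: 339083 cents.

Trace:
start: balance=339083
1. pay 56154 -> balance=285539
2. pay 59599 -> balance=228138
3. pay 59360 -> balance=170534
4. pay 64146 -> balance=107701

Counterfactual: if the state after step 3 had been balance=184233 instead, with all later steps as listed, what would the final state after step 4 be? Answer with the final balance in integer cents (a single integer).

state after step 3 := balance=184233
4. pay 64146 -> balance=121505

121505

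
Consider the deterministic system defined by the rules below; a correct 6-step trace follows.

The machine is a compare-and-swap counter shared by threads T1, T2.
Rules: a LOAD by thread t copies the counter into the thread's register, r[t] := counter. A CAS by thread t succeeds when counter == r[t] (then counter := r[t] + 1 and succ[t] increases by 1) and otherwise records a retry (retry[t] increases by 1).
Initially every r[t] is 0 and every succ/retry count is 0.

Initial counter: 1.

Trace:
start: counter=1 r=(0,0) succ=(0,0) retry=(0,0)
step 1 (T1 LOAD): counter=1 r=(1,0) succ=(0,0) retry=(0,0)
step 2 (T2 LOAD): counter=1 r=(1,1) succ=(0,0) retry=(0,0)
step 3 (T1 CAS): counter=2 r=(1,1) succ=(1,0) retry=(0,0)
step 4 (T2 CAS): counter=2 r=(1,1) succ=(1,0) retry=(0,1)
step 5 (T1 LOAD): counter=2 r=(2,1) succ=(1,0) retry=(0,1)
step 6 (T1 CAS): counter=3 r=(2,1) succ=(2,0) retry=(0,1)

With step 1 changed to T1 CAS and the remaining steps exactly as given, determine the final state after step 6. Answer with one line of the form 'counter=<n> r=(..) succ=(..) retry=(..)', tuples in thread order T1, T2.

(re-executing from step 1 with the substitution; state before step 1: counter=1 r=(0,0) succ=(0,0) retry=(0,0))
step 1 (T1 CAS): counter=1 r=(0,0) succ=(0,0) retry=(1,0)
step 2 (T2 LOAD): counter=1 r=(0,1) succ=(0,0) retry=(1,0)
step 3 (T1 CAS): counter=1 r=(0,1) succ=(0,0) retry=(2,0)
step 4 (T2 CAS): counter=2 r=(0,1) succ=(0,1) retry=(2,0)
step 5 (T1 LOAD): counter=2 r=(2,1) succ=(0,1) retry=(2,0)
step 6 (T1 CAS): counter=3 r=(2,1) succ=(1,1) retry=(2,0)

counter=3 r=(2,1) succ=(1,1) retry=(2,0)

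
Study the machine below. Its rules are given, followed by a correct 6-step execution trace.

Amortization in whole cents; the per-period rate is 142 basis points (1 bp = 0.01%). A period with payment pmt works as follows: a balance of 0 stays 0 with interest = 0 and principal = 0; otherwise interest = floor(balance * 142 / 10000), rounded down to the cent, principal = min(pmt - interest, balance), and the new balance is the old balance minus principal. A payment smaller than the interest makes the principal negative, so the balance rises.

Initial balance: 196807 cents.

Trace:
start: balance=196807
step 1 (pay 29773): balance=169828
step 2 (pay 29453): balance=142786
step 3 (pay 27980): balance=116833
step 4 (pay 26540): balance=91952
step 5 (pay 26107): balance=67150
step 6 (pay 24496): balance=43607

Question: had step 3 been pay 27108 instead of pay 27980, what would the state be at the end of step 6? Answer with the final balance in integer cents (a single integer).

(re-executing from step 3 with the substitution; state before step 3: balance=142786)
step 3 (pay 27108): balance=117705
step 4 (pay 26540): balance=92836
step 5 (pay 26107): balance=68047
step 6 (pay 24496): balance=44517

44517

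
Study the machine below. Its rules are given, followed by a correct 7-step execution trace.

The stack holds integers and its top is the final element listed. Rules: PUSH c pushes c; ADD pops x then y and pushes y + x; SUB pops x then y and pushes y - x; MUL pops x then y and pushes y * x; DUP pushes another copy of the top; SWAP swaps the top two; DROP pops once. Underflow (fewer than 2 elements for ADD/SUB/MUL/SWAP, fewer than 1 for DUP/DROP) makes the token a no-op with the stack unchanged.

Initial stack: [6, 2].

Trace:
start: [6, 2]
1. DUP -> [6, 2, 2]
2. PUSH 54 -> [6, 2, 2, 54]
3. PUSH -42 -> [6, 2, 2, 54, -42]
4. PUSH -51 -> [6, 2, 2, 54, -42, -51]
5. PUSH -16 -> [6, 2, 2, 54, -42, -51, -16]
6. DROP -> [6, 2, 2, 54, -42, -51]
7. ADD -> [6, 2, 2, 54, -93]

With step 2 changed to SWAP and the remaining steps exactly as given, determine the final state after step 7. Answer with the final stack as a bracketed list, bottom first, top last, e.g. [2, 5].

(re-executing from step 2 with the substitution; state before step 2: [6, 2, 2])
2. SWAP -> [6, 2, 2]
3. PUSH -42 -> [6, 2, 2, -42]
4. PUSH -51 -> [6, 2, 2, -42, -51]
5. PUSH -16 -> [6, 2, 2, -42, -51, -16]
6. DROP -> [6, 2, 2, -42, -51]
7. ADD -> [6, 2, 2, -93]

[6, 2, 2, -93]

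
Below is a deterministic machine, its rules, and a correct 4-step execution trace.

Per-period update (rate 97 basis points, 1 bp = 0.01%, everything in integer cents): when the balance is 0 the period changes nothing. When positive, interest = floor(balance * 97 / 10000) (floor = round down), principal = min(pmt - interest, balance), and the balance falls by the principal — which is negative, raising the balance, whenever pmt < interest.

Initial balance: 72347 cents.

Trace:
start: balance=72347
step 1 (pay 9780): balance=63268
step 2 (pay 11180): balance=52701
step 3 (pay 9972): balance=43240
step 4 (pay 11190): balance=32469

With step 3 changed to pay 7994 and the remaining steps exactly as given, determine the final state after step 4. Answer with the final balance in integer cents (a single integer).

(re-executing from step 3 with the substitution; state before step 3: balance=52701)
step 3 (pay 7994): balance=45218
step 4 (pay 11190): balance=34466

34466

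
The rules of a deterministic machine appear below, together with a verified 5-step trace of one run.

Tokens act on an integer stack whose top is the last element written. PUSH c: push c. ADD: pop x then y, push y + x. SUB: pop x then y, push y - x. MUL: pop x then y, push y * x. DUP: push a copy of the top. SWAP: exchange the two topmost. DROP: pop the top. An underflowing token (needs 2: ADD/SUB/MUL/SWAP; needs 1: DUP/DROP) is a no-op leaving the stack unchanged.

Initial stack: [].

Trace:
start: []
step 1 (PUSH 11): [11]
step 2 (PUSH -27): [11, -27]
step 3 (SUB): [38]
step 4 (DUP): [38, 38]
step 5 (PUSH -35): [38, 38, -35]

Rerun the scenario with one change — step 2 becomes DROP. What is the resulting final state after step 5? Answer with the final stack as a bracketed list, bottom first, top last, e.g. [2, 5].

[-35]

(re-executing from step 2 with the substitution; state before step 2: [11])
step 2 (DROP): []
step 3 (SUB): []
step 4 (DUP): []
step 5 (PUSH -35): [-35]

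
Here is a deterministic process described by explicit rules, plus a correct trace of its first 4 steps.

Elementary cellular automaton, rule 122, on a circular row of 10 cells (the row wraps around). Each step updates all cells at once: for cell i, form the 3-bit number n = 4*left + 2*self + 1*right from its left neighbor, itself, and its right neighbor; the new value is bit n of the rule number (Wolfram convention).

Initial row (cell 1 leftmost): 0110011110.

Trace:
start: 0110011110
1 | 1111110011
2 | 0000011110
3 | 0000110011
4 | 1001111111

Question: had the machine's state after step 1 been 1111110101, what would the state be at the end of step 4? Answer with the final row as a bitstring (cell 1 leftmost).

state after step 1 := 1111110101
2 | 0000011011
3 | 1000111111
4 | 1101100000

1101100000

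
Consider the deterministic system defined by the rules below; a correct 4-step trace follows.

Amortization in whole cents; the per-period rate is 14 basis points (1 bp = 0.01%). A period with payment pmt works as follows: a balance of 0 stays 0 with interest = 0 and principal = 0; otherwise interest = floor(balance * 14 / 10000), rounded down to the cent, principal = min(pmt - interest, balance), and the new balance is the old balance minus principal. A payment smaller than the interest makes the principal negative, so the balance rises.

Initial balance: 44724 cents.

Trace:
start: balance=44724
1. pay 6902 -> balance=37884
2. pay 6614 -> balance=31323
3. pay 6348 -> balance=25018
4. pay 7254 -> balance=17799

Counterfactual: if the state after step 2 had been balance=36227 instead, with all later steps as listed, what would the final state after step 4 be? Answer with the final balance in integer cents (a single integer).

22716

state after step 2 := balance=36227
3. pay 6348 -> balance=29929
4. pay 7254 -> balance=22716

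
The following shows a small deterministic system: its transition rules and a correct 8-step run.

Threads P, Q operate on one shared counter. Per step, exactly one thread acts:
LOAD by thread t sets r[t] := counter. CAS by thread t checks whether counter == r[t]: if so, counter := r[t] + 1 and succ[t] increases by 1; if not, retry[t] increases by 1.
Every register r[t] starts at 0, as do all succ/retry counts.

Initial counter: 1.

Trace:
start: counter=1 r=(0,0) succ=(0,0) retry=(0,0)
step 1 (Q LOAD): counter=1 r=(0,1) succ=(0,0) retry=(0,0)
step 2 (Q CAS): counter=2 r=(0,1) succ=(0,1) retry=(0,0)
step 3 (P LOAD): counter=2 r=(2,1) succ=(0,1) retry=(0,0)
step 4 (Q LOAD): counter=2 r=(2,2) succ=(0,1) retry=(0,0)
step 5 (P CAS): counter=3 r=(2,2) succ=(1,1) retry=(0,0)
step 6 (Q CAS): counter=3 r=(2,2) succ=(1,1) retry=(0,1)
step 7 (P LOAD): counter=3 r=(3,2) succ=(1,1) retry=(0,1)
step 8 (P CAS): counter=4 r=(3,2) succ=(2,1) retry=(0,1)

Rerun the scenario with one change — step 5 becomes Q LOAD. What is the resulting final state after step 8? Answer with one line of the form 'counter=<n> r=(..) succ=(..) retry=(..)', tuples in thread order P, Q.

(re-executing from step 5 with the substitution; state before step 5: counter=2 r=(2,2) succ=(0,1) retry=(0,0))
step 5 (Q LOAD): counter=2 r=(2,2) succ=(0,1) retry=(0,0)
step 6 (Q CAS): counter=3 r=(2,2) succ=(0,2) retry=(0,0)
step 7 (P LOAD): counter=3 r=(3,2) succ=(0,2) retry=(0,0)
step 8 (P CAS): counter=4 r=(3,2) succ=(1,2) retry=(0,0)

counter=4 r=(3,2) succ=(1,2) retry=(0,0)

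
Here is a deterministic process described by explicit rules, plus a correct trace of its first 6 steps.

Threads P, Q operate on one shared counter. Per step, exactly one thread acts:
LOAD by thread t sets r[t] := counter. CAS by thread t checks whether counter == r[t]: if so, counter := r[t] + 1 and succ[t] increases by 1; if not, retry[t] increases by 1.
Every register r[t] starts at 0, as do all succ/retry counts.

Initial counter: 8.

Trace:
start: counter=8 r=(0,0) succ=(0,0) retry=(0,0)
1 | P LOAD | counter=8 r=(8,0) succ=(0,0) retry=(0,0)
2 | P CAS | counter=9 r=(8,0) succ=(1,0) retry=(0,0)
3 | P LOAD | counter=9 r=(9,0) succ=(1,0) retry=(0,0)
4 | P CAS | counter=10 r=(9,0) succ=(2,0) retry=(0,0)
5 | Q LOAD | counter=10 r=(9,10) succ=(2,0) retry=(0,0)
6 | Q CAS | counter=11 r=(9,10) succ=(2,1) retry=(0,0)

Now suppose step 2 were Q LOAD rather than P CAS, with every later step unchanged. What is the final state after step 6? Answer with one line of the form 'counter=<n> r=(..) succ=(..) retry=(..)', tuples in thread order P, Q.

(re-executing from step 2 with the substitution; state before step 2: counter=8 r=(8,0) succ=(0,0) retry=(0,0))
2 | Q LOAD | counter=8 r=(8,8) succ=(0,0) retry=(0,0)
3 | P LOAD | counter=8 r=(8,8) succ=(0,0) retry=(0,0)
4 | P CAS | counter=9 r=(8,8) succ=(1,0) retry=(0,0)
5 | Q LOAD | counter=9 r=(8,9) succ=(1,0) retry=(0,0)
6 | Q CAS | counter=10 r=(8,9) succ=(1,1) retry=(0,0)

counter=10 r=(8,9) succ=(1,1) retry=(0,0)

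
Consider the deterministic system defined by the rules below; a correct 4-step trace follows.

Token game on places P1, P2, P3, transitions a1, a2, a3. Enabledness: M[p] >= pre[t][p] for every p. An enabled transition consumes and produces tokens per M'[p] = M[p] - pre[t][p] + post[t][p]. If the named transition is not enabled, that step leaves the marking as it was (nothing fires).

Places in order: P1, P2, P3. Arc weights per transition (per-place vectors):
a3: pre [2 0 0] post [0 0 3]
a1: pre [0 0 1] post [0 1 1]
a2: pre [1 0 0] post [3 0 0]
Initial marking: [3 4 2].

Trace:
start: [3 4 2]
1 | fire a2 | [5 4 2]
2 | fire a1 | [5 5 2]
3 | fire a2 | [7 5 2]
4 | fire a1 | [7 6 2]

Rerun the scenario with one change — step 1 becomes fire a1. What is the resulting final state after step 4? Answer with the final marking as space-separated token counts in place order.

5 7 2

(re-executing from step 1 with the substitution; state before step 1: [3 4 2])
1 | fire a1 | [3 5 2]
2 | fire a1 | [3 6 2]
3 | fire a2 | [5 6 2]
4 | fire a1 | [5 7 2]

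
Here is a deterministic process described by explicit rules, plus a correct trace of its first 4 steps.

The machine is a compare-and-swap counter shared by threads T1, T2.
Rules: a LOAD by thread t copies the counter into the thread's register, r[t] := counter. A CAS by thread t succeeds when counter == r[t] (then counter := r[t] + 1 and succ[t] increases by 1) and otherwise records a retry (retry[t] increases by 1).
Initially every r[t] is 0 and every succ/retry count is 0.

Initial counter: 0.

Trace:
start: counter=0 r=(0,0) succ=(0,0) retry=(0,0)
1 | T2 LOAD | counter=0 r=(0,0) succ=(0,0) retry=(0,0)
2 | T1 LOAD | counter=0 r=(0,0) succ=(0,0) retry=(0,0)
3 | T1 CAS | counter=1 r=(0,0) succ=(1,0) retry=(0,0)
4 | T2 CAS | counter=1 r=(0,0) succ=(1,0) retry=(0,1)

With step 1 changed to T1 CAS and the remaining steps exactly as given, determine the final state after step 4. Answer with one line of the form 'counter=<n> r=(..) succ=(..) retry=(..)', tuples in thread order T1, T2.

counter=2 r=(1,0) succ=(2,0) retry=(0,1)

(re-executing from step 1 with the substitution; state before step 1: counter=0 r=(0,0) succ=(0,0) retry=(0,0))
1 | T1 CAS | counter=1 r=(0,0) succ=(1,0) retry=(0,0)
2 | T1 LOAD | counter=1 r=(1,0) succ=(1,0) retry=(0,0)
3 | T1 CAS | counter=2 r=(1,0) succ=(2,0) retry=(0,0)
4 | T2 CAS | counter=2 r=(1,0) succ=(2,0) retry=(0,1)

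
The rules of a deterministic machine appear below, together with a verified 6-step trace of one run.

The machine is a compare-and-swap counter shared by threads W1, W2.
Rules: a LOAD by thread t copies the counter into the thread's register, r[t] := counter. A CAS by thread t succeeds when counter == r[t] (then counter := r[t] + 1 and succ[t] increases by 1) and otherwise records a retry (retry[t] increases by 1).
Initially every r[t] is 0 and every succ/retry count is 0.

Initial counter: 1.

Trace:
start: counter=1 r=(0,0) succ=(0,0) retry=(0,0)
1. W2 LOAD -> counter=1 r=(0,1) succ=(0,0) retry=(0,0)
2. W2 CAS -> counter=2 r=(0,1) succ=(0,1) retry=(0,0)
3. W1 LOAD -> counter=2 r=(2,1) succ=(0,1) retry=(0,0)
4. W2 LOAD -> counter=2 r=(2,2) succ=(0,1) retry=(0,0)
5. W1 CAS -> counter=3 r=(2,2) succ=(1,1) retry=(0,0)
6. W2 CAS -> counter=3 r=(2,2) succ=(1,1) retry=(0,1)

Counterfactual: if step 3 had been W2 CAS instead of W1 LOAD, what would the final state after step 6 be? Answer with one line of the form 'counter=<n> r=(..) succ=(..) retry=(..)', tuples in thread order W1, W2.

(re-executing from step 3 with the substitution; state before step 3: counter=2 r=(0,1) succ=(0,1) retry=(0,0))
3. W2 CAS -> counter=2 r=(0,1) succ=(0,1) retry=(0,1)
4. W2 LOAD -> counter=2 r=(0,2) succ=(0,1) retry=(0,1)
5. W1 CAS -> counter=2 r=(0,2) succ=(0,1) retry=(1,1)
6. W2 CAS -> counter=3 r=(0,2) succ=(0,2) retry=(1,1)

counter=3 r=(0,2) succ=(0,2) retry=(1,1)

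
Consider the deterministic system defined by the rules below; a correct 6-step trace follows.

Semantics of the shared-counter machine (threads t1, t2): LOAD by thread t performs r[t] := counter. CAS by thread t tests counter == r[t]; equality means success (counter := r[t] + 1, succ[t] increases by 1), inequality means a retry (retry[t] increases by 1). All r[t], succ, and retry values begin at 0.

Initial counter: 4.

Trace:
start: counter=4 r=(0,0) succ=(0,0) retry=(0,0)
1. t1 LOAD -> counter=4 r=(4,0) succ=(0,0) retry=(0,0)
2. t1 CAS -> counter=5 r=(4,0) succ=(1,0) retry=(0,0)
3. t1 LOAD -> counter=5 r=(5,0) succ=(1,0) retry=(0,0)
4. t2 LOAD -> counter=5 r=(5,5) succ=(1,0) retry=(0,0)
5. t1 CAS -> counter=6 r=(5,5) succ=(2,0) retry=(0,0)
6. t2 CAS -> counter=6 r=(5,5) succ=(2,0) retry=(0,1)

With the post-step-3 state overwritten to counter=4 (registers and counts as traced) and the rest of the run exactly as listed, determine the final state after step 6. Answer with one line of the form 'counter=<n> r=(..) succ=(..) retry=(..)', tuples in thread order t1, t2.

state after step 3 := counter=4 r=(5,0) succ=(1,0) retry=(0,0)
4. t2 LOAD -> counter=4 r=(5,4) succ=(1,0) retry=(0,0)
5. t1 CAS -> counter=4 r=(5,4) succ=(1,0) retry=(1,0)
6. t2 CAS -> counter=5 r=(5,4) succ=(1,1) retry=(1,0)

counter=5 r=(5,4) succ=(1,1) retry=(1,0)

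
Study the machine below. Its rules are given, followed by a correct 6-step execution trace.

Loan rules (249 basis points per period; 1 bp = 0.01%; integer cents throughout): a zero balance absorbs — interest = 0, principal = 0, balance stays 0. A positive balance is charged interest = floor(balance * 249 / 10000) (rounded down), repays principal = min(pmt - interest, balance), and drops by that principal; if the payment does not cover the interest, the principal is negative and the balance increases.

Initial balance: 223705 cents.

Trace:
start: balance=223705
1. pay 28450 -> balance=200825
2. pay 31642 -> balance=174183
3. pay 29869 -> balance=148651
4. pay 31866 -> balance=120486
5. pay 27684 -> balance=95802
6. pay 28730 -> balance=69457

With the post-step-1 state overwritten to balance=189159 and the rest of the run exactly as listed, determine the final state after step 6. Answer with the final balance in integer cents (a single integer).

56264

state after step 1 := balance=189159
2. pay 31642 -> balance=162227
3. pay 29869 -> balance=136397
4. pay 31866 -> balance=107927
5. pay 27684 -> balance=82930
6. pay 28730 -> balance=56264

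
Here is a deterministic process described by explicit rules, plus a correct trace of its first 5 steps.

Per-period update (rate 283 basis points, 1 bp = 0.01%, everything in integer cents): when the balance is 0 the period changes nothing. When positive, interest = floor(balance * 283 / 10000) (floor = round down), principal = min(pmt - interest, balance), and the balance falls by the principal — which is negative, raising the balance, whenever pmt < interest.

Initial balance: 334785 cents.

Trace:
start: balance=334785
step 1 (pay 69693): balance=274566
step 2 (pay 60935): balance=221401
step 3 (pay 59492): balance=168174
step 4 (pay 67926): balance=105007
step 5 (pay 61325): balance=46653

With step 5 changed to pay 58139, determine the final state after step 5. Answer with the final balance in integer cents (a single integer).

49839

(re-executing from step 5 with the substitution; state before step 5: balance=105007)
step 5 (pay 58139): balance=49839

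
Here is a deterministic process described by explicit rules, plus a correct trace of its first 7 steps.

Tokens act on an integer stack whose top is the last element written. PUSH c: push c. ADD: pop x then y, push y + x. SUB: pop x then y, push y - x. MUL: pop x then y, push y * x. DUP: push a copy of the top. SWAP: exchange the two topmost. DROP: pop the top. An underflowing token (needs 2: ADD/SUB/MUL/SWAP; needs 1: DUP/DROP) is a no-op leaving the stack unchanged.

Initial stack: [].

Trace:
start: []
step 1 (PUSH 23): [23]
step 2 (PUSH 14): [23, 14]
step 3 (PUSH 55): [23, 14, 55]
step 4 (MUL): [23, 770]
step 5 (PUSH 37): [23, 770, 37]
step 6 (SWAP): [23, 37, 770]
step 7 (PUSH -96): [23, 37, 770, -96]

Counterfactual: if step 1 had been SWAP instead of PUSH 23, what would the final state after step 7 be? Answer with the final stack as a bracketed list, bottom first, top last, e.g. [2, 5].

[37, 770, -96]

(re-executing from step 1 with the substitution; state before step 1: [])
step 1 (SWAP): []
step 2 (PUSH 14): [14]
step 3 (PUSH 55): [14, 55]
step 4 (MUL): [770]
step 5 (PUSH 37): [770, 37]
step 6 (SWAP): [37, 770]
step 7 (PUSH -96): [37, 770, -96]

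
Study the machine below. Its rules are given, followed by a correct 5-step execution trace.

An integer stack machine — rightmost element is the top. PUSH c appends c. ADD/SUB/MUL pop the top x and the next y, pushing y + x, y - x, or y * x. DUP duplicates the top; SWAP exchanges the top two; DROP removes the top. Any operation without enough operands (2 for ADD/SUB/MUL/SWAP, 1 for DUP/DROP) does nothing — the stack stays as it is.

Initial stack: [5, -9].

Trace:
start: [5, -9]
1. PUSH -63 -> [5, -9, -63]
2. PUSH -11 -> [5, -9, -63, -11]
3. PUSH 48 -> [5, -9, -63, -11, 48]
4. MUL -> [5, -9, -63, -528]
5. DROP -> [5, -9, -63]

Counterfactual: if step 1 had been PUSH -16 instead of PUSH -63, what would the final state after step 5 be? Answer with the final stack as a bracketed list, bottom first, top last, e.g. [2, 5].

(re-executing from step 1 with the substitution; state before step 1: [5, -9])
1. PUSH -16 -> [5, -9, -16]
2. PUSH -11 -> [5, -9, -16, -11]
3. PUSH 48 -> [5, -9, -16, -11, 48]
4. MUL -> [5, -9, -16, -528]
5. DROP -> [5, -9, -16]

[5, -9, -16]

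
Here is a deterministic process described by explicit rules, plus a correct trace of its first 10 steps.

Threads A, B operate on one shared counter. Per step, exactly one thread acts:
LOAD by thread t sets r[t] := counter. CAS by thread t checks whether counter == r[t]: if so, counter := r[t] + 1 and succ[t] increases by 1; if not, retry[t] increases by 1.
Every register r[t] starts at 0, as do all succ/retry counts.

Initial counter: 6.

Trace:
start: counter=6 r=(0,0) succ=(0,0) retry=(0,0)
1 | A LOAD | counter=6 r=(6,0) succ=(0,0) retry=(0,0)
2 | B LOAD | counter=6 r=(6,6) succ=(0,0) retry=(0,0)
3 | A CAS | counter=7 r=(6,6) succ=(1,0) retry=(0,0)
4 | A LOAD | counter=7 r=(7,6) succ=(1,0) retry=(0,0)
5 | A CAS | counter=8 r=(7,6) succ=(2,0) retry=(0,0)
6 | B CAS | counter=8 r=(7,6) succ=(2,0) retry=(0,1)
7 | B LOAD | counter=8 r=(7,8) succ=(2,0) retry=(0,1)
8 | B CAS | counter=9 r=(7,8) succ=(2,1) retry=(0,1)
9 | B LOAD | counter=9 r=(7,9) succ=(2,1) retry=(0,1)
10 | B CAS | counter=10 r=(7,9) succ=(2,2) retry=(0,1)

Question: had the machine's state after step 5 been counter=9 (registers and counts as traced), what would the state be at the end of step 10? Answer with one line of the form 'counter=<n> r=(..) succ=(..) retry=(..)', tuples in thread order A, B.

counter=11 r=(7,10) succ=(2,2) retry=(0,1)

state after step 5 := counter=9 r=(7,6) succ=(2,0) retry=(0,0)
6 | B CAS | counter=9 r=(7,6) succ=(2,0) retry=(0,1)
7 | B LOAD | counter=9 r=(7,9) succ=(2,0) retry=(0,1)
8 | B CAS | counter=10 r=(7,9) succ=(2,1) retry=(0,1)
9 | B LOAD | counter=10 r=(7,10) succ=(2,1) retry=(0,1)
10 | B CAS | counter=11 r=(7,10) succ=(2,2) retry=(0,1)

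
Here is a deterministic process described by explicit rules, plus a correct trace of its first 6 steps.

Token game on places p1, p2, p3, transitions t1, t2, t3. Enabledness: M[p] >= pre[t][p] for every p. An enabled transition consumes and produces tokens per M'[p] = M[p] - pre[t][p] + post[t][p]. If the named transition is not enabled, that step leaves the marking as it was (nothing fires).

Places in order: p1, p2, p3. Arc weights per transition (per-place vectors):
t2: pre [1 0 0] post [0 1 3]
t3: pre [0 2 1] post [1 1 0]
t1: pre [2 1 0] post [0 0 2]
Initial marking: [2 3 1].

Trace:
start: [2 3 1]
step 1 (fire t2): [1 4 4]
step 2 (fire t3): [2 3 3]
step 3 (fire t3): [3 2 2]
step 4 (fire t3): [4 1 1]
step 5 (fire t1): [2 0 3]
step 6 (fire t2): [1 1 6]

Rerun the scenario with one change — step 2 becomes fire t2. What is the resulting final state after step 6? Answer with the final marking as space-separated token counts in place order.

(re-executing from step 2 with the substitution; state before step 2: [1 4 4])
step 2 (fire t2): [0 5 7]
step 3 (fire t3): [1 4 6]
step 4 (fire t3): [2 3 5]
step 5 (fire t1): [0 2 7]
step 6 (fire t2): [0 2 7]

0 2 7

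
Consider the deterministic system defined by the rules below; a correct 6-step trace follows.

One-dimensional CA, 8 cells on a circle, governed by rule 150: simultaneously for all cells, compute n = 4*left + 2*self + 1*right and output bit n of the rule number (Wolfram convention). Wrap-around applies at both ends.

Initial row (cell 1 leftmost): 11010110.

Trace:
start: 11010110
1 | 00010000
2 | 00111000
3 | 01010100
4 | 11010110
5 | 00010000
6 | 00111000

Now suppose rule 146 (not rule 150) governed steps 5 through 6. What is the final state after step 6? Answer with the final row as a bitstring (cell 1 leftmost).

00000000

(re-executing steps 5..6 under rule 146; state before step 5: 11010110)
5 | 00000000
6 | 00000000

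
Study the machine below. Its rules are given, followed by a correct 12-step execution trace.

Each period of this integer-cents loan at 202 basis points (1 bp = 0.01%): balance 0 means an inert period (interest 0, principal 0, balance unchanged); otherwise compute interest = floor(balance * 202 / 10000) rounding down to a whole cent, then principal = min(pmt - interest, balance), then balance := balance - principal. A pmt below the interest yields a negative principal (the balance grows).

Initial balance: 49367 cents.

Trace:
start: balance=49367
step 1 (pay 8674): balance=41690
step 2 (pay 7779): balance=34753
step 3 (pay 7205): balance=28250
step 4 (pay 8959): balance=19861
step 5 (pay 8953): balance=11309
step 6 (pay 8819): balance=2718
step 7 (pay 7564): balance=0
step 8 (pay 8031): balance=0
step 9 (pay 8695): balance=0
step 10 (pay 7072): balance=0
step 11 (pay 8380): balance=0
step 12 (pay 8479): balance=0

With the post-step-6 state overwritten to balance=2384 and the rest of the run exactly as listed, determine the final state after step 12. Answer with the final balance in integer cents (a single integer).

0

state after step 6 := balance=2384
step 7 (pay 7564): balance=0
step 8 (pay 8031): balance=0
step 9 (pay 8695): balance=0
step 10 (pay 7072): balance=0
step 11 (pay 8380): balance=0
step 12 (pay 8479): balance=0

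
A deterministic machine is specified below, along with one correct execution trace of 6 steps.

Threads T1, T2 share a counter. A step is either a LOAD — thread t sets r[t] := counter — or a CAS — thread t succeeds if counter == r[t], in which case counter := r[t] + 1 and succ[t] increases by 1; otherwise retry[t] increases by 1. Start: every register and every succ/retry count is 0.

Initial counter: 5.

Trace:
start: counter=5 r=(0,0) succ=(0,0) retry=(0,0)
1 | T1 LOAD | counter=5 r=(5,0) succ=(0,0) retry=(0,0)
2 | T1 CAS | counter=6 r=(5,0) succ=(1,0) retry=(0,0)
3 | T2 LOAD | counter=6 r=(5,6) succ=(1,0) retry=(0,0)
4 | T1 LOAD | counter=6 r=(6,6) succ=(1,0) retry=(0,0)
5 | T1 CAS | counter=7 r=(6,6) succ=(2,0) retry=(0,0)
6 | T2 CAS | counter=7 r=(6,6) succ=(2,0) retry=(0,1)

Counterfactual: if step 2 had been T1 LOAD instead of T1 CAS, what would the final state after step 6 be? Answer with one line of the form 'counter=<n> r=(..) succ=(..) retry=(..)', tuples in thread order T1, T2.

counter=6 r=(5,5) succ=(1,0) retry=(0,1)

(re-executing from step 2 with the substitution; state before step 2: counter=5 r=(5,0) succ=(0,0) retry=(0,0))
2 | T1 LOAD | counter=5 r=(5,0) succ=(0,0) retry=(0,0)
3 | T2 LOAD | counter=5 r=(5,5) succ=(0,0) retry=(0,0)
4 | T1 LOAD | counter=5 r=(5,5) succ=(0,0) retry=(0,0)
5 | T1 CAS | counter=6 r=(5,5) succ=(1,0) retry=(0,0)
6 | T2 CAS | counter=6 r=(5,5) succ=(1,0) retry=(0,1)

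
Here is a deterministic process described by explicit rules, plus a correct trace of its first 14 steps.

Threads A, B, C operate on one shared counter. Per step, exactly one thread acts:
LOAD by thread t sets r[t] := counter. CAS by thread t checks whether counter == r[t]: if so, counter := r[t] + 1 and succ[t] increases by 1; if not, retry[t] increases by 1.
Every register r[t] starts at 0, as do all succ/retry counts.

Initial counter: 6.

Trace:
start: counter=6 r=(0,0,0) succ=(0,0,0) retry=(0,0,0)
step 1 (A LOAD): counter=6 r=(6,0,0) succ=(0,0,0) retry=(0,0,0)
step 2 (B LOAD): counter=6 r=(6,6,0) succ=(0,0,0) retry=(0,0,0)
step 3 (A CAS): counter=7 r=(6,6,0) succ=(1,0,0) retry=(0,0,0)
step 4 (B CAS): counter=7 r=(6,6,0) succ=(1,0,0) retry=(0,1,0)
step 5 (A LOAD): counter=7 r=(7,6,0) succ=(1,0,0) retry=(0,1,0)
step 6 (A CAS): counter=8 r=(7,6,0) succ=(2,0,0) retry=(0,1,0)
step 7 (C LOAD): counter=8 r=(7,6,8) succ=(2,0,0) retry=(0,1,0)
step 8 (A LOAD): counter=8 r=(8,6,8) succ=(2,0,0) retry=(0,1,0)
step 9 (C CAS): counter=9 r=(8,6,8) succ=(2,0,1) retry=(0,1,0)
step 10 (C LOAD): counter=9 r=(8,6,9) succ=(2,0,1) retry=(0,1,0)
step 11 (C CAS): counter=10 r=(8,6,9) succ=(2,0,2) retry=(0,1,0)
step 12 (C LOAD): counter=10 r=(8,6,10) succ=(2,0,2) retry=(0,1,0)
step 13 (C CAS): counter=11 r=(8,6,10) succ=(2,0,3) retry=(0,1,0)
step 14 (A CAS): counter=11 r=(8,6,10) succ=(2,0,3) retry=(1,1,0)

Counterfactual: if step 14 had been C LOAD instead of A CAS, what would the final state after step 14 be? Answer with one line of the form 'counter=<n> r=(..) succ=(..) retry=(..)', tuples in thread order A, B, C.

counter=11 r=(8,6,11) succ=(2,0,3) retry=(0,1,0)

(re-executing from step 14 with the substitution; state before step 14: counter=11 r=(8,6,10) succ=(2,0,3) retry=(0,1,0))
step 14 (C LOAD): counter=11 r=(8,6,11) succ=(2,0,3) retry=(0,1,0)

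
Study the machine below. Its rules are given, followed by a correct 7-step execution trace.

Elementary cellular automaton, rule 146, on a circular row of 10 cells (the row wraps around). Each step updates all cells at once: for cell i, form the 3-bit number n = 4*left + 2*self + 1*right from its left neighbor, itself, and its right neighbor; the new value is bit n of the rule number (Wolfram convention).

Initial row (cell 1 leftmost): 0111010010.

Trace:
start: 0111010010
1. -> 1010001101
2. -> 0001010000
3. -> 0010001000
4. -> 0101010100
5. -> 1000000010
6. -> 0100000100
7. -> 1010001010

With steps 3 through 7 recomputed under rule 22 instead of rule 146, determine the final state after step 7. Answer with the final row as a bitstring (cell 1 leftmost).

(re-executing steps 3..7 under rule 22; state before step 3: 0001010000)
3. -> 0011011000
4. -> 0100000100
5. -> 1110001110
6. -> 0001010000
7. -> 0011011000

0011011000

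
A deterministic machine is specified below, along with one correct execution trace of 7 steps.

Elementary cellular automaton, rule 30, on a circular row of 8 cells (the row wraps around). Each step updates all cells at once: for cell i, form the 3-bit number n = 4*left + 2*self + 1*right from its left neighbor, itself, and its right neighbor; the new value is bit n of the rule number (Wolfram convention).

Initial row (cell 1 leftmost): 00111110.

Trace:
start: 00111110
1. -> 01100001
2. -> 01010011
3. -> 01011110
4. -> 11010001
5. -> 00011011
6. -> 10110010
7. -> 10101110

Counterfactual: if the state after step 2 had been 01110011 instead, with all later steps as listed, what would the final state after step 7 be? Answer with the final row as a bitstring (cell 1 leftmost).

11011011

state after step 2 := 01110011
3. -> 01001110
4. -> 11111001
5. -> 00000111
6. -> 10001100
7. -> 11011011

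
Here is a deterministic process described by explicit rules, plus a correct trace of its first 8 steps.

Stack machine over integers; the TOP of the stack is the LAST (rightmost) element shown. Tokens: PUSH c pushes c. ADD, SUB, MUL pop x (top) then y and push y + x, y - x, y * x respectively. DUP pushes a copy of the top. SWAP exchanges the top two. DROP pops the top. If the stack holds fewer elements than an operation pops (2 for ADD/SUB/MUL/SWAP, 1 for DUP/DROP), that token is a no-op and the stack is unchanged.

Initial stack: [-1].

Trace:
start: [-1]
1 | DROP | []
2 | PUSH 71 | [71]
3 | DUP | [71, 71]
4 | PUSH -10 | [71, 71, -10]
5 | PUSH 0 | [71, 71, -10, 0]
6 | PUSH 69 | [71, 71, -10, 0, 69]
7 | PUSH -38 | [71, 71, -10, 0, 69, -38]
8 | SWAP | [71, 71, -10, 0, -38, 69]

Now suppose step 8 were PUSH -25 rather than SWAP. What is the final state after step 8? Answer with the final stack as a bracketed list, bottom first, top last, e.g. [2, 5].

[71, 71, -10, 0, 69, -38, -25]

(re-executing from step 8 with the substitution; state before step 8: [71, 71, -10, 0, 69, -38])
8 | PUSH -25 | [71, 71, -10, 0, 69, -38, -25]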